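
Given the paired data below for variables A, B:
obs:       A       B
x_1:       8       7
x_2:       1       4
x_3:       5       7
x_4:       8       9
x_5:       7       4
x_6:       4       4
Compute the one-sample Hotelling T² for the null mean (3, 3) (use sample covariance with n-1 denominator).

Step 1 — sample mean vector:
  mean(A) = (8 + 1 + 5 + 8 + 7 + 4) / 6 = 33/6 = 5.5
  mean(B) = (7 + 4 + 7 + 9 + 4 + 4) / 6 = 35/6 = 5.8333
  x̄ = (5.5, 5.8333),  deviation x̄ - mu_0 = (5.5, 5.8333) - (3, 3) = (2.5, 2.8333).

Step 2 — sample covariance matrix, S[i,j] = (1/(n-1)) · Σ_k (x_{k,i} - mean_i) · (x_{k,j} - mean_j), divisor n-1 = 5:
  S[A,A] = ((2.5)·(2.5) + (-4.5)·(-4.5) + (-0.5)·(-0.5) + (2.5)·(2.5) + (1.5)·(1.5) + (-1.5)·(-1.5)) / 5 = 37.5/5 = 7.5
  S[A,B] = ((2.5)·(1.1667) + (-4.5)·(-1.8333) + (-0.5)·(1.1667) + (2.5)·(3.1667) + (1.5)·(-1.8333) + (-1.5)·(-1.8333)) / 5 = 18.5/5 = 3.7
  S[B,B] = ((1.1667)·(1.1667) + (-1.8333)·(-1.8333) + (1.1667)·(1.1667) + (3.1667)·(3.1667) + (-1.8333)·(-1.8333) + (-1.8333)·(-1.8333)) / 5 = 22.8333/5 = 4.5667
  S = [[7.5, 3.7],
 [3.7, 4.5667]].

Step 3 — invert S. det(S) = 7.5·4.5667 - (3.7)² = 20.56.
  S^{-1} = (1/det) · [[d, -b], [-b, a]] = [[0.2221, -0.18],
 [-0.18, 0.3648]].

Step 4 — quadratic form (x̄ - mu_0)^T · S^{-1} · (x̄ - mu_0):
  S^{-1} · (x̄ - mu_0) = (0.0454, 0.5837),
  (x̄ - mu_0)^T · [...] = (2.5)·(0.0454) + (2.8333)·(0.5837) = 1.7672.

Step 5 — scale by n: T² = 6 · 1.7672 = 10.6031.

T² ≈ 10.6031


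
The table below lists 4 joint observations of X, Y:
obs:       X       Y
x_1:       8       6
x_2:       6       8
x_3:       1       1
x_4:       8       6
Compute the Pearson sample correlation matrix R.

Step 1 — column means:
  mean(X) = (8 + 6 + 1 + 8) / 4 = 23/4 = 5.75
  mean(Y) = (6 + 8 + 1 + 6) / 4 = 21/4 = 5.25

Step 2 — sample variances and covariances s[i,j] = (1/(n-1)) · Σ_k (x_{k,i} - mean_i) · (x_{k,j} - mean_j), with n-1 = 3:
  s[X,X] = ((2.25)·(2.25) + (0.25)·(0.25) + (-4.75)·(-4.75) + (2.25)·(2.25)) / 3 = 32.75/3 = 10.9167
  s[X,Y] = ((2.25)·(0.75) + (0.25)·(2.75) + (-4.75)·(-4.25) + (2.25)·(0.75)) / 3 = 24.25/3 = 8.0833
  s[Y,Y] = ((0.75)·(0.75) + (2.75)·(2.75) + (-4.25)·(-4.25) + (0.75)·(0.75)) / 3 = 26.75/3 = 8.9167
  Sample standard deviations s_i = √(s[i,i]):
  s(X) = √(10.9167) = 3.304
  s(Y) = √(8.9167) = 2.9861

Step 3 — r_{ij} = s_{ij} / (s_i · s_j):
  r[X,X] = 1 (diagonal).
  r[X,Y] = 8.0833 / (3.304 · 2.9861) = 8.0833 / 9.8661 = 0.8193
  r[Y,Y] = 1 (diagonal).

R is symmetric with unit diagonal. Assembling:

R = [[1, 0.8193],
 [0.8193, 1]]


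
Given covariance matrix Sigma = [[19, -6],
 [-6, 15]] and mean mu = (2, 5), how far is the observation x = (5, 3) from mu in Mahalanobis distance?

Step 1 — centre the observation: (x - mu) = (3, -2).

Step 2 — invert Sigma. det(Sigma) = 19·15 - (-6)² = 249.
  Sigma^{-1} = (1/det) · [[d, -b], [-b, a]] = [[0.0602, 0.0241],
 [0.0241, 0.0763]].

Step 3 — form the quadratic (x - mu)^T · Sigma^{-1} · (x - mu):
  Sigma^{-1} · (x - mu) = (0.1325, -0.0803).
  (x - mu)^T · [Sigma^{-1} · (x - mu)] = (3)·(0.1325) + (-2)·(-0.0803) = 0.5582.

Step 4 — take square root: d = √(0.5582) ≈ 0.7471.

d(x, mu) = √(0.5582) ≈ 0.7471


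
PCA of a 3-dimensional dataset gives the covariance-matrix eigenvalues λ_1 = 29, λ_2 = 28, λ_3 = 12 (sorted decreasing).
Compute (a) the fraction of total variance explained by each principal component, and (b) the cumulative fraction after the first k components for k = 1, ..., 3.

Step 1 — total variance = trace(Sigma) = Σ λ_i = 29 + 28 + 12 = 69.

Step 2 — fraction explained by component i = λ_i / Σ λ:
  PC1: 29/69 = 0.4203
  PC2: 28/69 = 0.4058
  PC3: 12/69 = 0.1739

Step 3 — cumulative fraction after k components = (λ_1 + ... + λ_k) / Σ λ:
  k = 1: 29/69 = 0.4203
  k = 2: (29 + 28)/69 = 57/69 = 0.8261
  k = 3: (29 + 28 + 12)/69 = 69/69 = 1

Summary (fraction, with percent):

explained: PC1 0.4203 (42.03%), PC2 0.4058 (40.58%), PC3 0.1739 (17.39%);  cumulative: 0.4203, 0.8261, 1


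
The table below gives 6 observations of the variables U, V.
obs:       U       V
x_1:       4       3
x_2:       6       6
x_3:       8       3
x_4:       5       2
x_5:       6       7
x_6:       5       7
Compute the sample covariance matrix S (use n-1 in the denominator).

Step 1 — column means:
  mean(U) = (4 + 6 + 8 + 5 + 6 + 5) / 6 = 34/6 = 5.6667
  mean(V) = (3 + 6 + 3 + 2 + 7 + 7) / 6 = 28/6 = 4.6667

Step 2 — sample covariance S[i,j] = (1/(n-1)) · Σ_k (x_{k,i} - mean_i) · (x_{k,j} - mean_j), with n-1 = 5.
  S[U,U] = ((-1.6667)·(-1.6667) + (0.3333)·(0.3333) + (2.3333)·(2.3333) + (-0.6667)·(-0.6667) + (0.3333)·(0.3333) + (-0.6667)·(-0.6667)) / 5 = 9.3333/5 = 1.8667
  S[U,V] = ((-1.6667)·(-1.6667) + (0.3333)·(1.3333) + (2.3333)·(-1.6667) + (-0.6667)·(-2.6667) + (0.3333)·(2.3333) + (-0.6667)·(2.3333)) / 5 = 0.3333/5 = 0.0667
  S[V,V] = ((-1.6667)·(-1.6667) + (1.3333)·(1.3333) + (-1.6667)·(-1.6667) + (-2.6667)·(-2.6667) + (2.3333)·(2.3333) + (2.3333)·(2.3333)) / 5 = 25.3333/5 = 5.0667

S is symmetric (S[j,i] = S[i,j]). Assembling:

S = [[1.8667, 0.0667],
 [0.0667, 5.0667]]


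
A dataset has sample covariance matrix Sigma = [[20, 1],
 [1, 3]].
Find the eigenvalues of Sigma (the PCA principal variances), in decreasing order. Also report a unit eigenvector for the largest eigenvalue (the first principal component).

Step 1 — characteristic polynomial of 2×2 Sigma:
  det(Sigma - λI) = λ² - trace · λ + det = 0.
  trace = 20 + 3 = 23, det = 20·3 - (1)² = 59.
Step 2 — discriminant:
  Δ = trace² - 4·det = 529 - 236 = 293.
Step 3 — eigenvalues:
  λ = (trace ± √Δ)/2 = (23 ± 17.1172)/2,
  λ_1 = 20.0586,  λ_2 = 2.9414.

Step 4 — unit eigenvector for λ_1: solve (Sigma - λ_1 I)v = 0. First row:
  (20 - 20.0586)·v_x + (1)·v_y = 0, i.e. (-0.0586)·v_x + (1)·v_y = 0,
  so v ∝ (b, λ_1 - a) = (1, 0.0586) = u.
  ||u|| = √((1)² + (0.0586)²) = √(1.0034) ≈ 1.0017,
  v_1 = u/||u|| ≈ (0.9983, 0.0585) (||v_1|| = 1).

λ_1 = 20.0586,  λ_2 = 2.9414;  v_1 ≈ (0.9983, 0.0585)


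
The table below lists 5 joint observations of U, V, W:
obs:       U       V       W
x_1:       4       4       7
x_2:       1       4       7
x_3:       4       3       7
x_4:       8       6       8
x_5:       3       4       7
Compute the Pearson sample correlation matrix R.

Step 1 — column means:
  mean(U) = (4 + 1 + 4 + 8 + 3) / 5 = 20/5 = 4
  mean(V) = (4 + 4 + 3 + 6 + 4) / 5 = 21/5 = 4.2
  mean(W) = (7 + 7 + 7 + 8 + 7) / 5 = 36/5 = 7.2

Step 2 — sample variances and covariances s[i,j] = (1/(n-1)) · Σ_k (x_{k,i} - mean_i) · (x_{k,j} - mean_j), with n-1 = 4:
  s[U,U] = ((0)·(0) + (-3)·(-3) + (0)·(0) + (4)·(4) + (-1)·(-1)) / 4 = 26/4 = 6.5
  s[U,V] = ((0)·(-0.2) + (-3)·(-0.2) + (0)·(-1.2) + (4)·(1.8) + (-1)·(-0.2)) / 4 = 8/4 = 2
  s[U,W] = ((0)·(-0.2) + (-3)·(-0.2) + (0)·(-0.2) + (4)·(0.8) + (-1)·(-0.2)) / 4 = 4/4 = 1
  s[V,V] = ((-0.2)·(-0.2) + (-0.2)·(-0.2) + (-1.2)·(-1.2) + (1.8)·(1.8) + (-0.2)·(-0.2)) / 4 = 4.8/4 = 1.2
  s[V,W] = ((-0.2)·(-0.2) + (-0.2)·(-0.2) + (-1.2)·(-0.2) + (1.8)·(0.8) + (-0.2)·(-0.2)) / 4 = 1.8/4 = 0.45
  s[W,W] = ((-0.2)·(-0.2) + (-0.2)·(-0.2) + (-0.2)·(-0.2) + (0.8)·(0.8) + (-0.2)·(-0.2)) / 4 = 0.8/4 = 0.2
  Sample standard deviations s_i = √(s[i,i]):
  s(U) = √(6.5) = 2.5495
  s(V) = √(1.2) = 1.0954
  s(W) = √(0.2) = 0.4472

Step 3 — r_{ij} = s_{ij} / (s_i · s_j):
  r[U,U] = 1 (diagonal).
  r[U,V] = 2 / (2.5495 · 1.0954) = 2 / 2.7928 = 0.7161
  r[U,W] = 1 / (2.5495 · 0.4472) = 1 / 1.1402 = 0.8771
  r[V,V] = 1 (diagonal).
  r[V,W] = 0.45 / (1.0954 · 0.4472) = 0.45 / 0.4899 = 0.9186
  r[W,W] = 1 (diagonal).

R is symmetric with unit diagonal. Assembling:

R = [[1, 0.7161, 0.8771],
 [0.7161, 1, 0.9186],
 [0.8771, 0.9186, 1]]


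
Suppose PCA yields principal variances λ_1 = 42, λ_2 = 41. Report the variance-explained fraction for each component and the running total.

Step 1 — total variance = trace(Sigma) = Σ λ_i = 42 + 41 = 83.

Step 2 — fraction explained by component i = λ_i / Σ λ:
  PC1: 42/83 = 0.506
  PC2: 41/83 = 0.494

Step 3 — cumulative fraction after k components = (λ_1 + ... + λ_k) / Σ λ:
  k = 1: 42/83 = 0.506
  k = 2: (42 + 41)/83 = 83/83 = 1

Summary (fraction, with percent):

explained: PC1 0.506 (50.6%), PC2 0.494 (49.4%);  cumulative: 0.506, 1


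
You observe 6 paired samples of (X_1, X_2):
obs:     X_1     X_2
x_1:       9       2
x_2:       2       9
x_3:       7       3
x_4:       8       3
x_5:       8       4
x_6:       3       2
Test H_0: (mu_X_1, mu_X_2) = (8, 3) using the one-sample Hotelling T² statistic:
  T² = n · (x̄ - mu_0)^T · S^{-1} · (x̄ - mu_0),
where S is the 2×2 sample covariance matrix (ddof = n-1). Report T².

Step 1 — sample mean vector:
  mean(X_1) = (9 + 2 + 7 + 8 + 8 + 3) / 6 = 37/6 = 6.1667
  mean(X_2) = (2 + 9 + 3 + 3 + 4 + 2) / 6 = 23/6 = 3.8333
  x̄ = (6.1667, 3.8333),  deviation x̄ - mu_0 = (6.1667, 3.8333) - (8, 3) = (-1.8333, 0.8333).

Step 2 — sample covariance matrix, S[i,j] = (1/(n-1)) · Σ_k (x_{k,i} - mean_i) · (x_{k,j} - mean_j), divisor n-1 = 5:
  S[X_1,X_1] = ((2.8333)·(2.8333) + (-4.1667)·(-4.1667) + (0.8333)·(0.8333) + (1.8333)·(1.8333) + (1.8333)·(1.8333) + (-3.1667)·(-3.1667)) / 5 = 42.8333/5 = 8.5667
  S[X_1,X_2] = ((2.8333)·(-1.8333) + (-4.1667)·(5.1667) + (0.8333)·(-0.8333) + (1.8333)·(-0.8333) + (1.8333)·(0.1667) + (-3.1667)·(-1.8333)) / 5 = -22.8333/5 = -4.5667
  S[X_2,X_2] = ((-1.8333)·(-1.8333) + (5.1667)·(5.1667) + (-0.8333)·(-0.8333) + (-0.8333)·(-0.8333) + (0.1667)·(0.1667) + (-1.8333)·(-1.8333)) / 5 = 34.8333/5 = 6.9667
  S = [[8.5667, -4.5667],
 [-4.5667, 6.9667]].

Step 3 — invert S. det(S) = 8.5667·6.9667 - (-4.5667)² = 38.8267.
  S^{-1} = (1/det) · [[d, -b], [-b, a]] = [[0.1794, 0.1176],
 [0.1176, 0.2206]].

Step 4 — quadratic form (x̄ - mu_0)^T · S^{-1} · (x̄ - mu_0):
  S^{-1} · (x̄ - mu_0) = (-0.2309, -0.0318),
  (x̄ - mu_0)^T · [...] = (-1.8333)·(-0.2309) + (0.8333)·(-0.0318) = 0.3969.

Step 5 — scale by n: T² = 6 · 0.3969 = 2.3815.

T² ≈ 2.3815


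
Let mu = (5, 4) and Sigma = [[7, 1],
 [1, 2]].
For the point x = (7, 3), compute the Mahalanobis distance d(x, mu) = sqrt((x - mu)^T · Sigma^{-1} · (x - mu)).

Step 1 — centre the observation: (x - mu) = (2, -1).

Step 2 — invert Sigma. det(Sigma) = 7·2 - (1)² = 13.
  Sigma^{-1} = (1/det) · [[d, -b], [-b, a]] = [[0.1538, -0.0769],
 [-0.0769, 0.5385]].

Step 3 — form the quadratic (x - mu)^T · Sigma^{-1} · (x - mu):
  Sigma^{-1} · (x - mu) = (0.3846, -0.6923).
  (x - mu)^T · [Sigma^{-1} · (x - mu)] = (2)·(0.3846) + (-1)·(-0.6923) = 1.4615.

Step 4 — take square root: d = √(1.4615) ≈ 1.2089.

d(x, mu) = √(1.4615) ≈ 1.2089


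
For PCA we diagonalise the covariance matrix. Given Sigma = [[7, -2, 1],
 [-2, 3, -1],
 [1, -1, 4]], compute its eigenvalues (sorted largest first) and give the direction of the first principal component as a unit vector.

Step 1 — characteristic polynomial p(λ) = det(λI - Sigma) = λ³ - tr·λ² + c_1·λ - det, where tr = trace, c_1 = sum of the principal 2×2 minors, det = det(Sigma):
  tr = 7 + 3 + 4 = 14,
  c_1 = (7·3 - (-2)²) + (7·4 - (1)²) + (3·4 - (-1)²) = 17 + 27 + 11 = 55,
  det = 7·(3·4 - (-1)²) - (-2)·((-2)·4 - (-1)·(1)) + (1)·((-2)·(-1) - 3·(1)) = 7·(11) - (-2)·(-7) + (1)·(-1) = 62.
  So p(λ) = λ³ - 14λ² + 55λ - 62.
Step 2 — look for an integer root (rational root theorem: any rational root is an integer divisor of 62). Testing λ = 2:
  p(2) = 8 - 56 + 110 - 62 = 0  ✓
  Dividing out (λ - 2): p(λ) = (λ - 2)(λ² - 12λ + 31).
Step 3 — remaining eigenvalues from the quadratic λ² - 12λ + 31 = 0:
  Δ = 12² - 4·31 = 144 - 124 = 20,  λ = (12 ± √20)/2 = (12 ± 4.4721)/2 ≈ 8.2361 or 3.7639.
  Sorted: λ_1 = 8.2361,  λ_2 = 3.7639,  λ_3 = 2  (check: sum = 14 = tr ✓).

Step 4 — unit eigenvector for λ_1 ≈ 8.2361: v spans the null space of (Sigma - λ_1 I), whose rows are
  r_1 = (-1.2361, -2, 1),  r_2 = (-2, -5.2361, -1),  r_3 = (1, -1, -4.2361).
  v is orthogonal to every row, so take v ∝ r_1 × r_2 = ((-2)·(-1) - (1)·(-5.2361), (1)·(-2) - (-1.2361)·(-1), (-1.2361)·(-5.2361) - (-2)·(-2)) ≈ (7.2361, -3.2361, 2.4721).
  Let u = (7.2361, -3.2361, 2.4721).
  ||u|| = √((7.2361)² + (-3.2361)² + (2.4721)²) = √(68.9443) ≈ 8.3033,  v_1 = u/||u|| ≈ (0.8715, -0.3897, 0.2977) (||v_1|| = 1).

λ_1 = 8.2361,  λ_2 = 3.7639,  λ_3 = 2;  v_1 ≈ (0.8715, -0.3897, 0.2977)


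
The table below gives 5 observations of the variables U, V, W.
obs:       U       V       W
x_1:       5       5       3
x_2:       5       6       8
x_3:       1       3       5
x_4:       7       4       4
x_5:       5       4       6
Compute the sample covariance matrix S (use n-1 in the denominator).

Step 1 — column means:
  mean(U) = (5 + 5 + 1 + 7 + 5) / 5 = 23/5 = 4.6
  mean(V) = (5 + 6 + 3 + 4 + 4) / 5 = 22/5 = 4.4
  mean(W) = (3 + 8 + 5 + 4 + 6) / 5 = 26/5 = 5.2

Step 2 — sample covariance S[i,j] = (1/(n-1)) · Σ_k (x_{k,i} - mean_i) · (x_{k,j} - mean_j), with n-1 = 4.
  S[U,U] = ((0.4)·(0.4) + (0.4)·(0.4) + (-3.6)·(-3.6) + (2.4)·(2.4) + (0.4)·(0.4)) / 4 = 19.2/4 = 4.8
  S[U,V] = ((0.4)·(0.6) + (0.4)·(1.6) + (-3.6)·(-1.4) + (2.4)·(-0.4) + (0.4)·(-0.4)) / 4 = 4.8/4 = 1.2
  S[U,W] = ((0.4)·(-2.2) + (0.4)·(2.8) + (-3.6)·(-0.2) + (2.4)·(-1.2) + (0.4)·(0.8)) / 4 = -1.6/4 = -0.4
  S[V,V] = ((0.6)·(0.6) + (1.6)·(1.6) + (-1.4)·(-1.4) + (-0.4)·(-0.4) + (-0.4)·(-0.4)) / 4 = 5.2/4 = 1.3
  S[V,W] = ((0.6)·(-2.2) + (1.6)·(2.8) + (-1.4)·(-0.2) + (-0.4)·(-1.2) + (-0.4)·(0.8)) / 4 = 3.6/4 = 0.9
  S[W,W] = ((-2.2)·(-2.2) + (2.8)·(2.8) + (-0.2)·(-0.2) + (-1.2)·(-1.2) + (0.8)·(0.8)) / 4 = 14.8/4 = 3.7

S is symmetric (S[j,i] = S[i,j]). Assembling:

S = [[4.8, 1.2, -0.4],
 [1.2, 1.3, 0.9],
 [-0.4, 0.9, 3.7]]


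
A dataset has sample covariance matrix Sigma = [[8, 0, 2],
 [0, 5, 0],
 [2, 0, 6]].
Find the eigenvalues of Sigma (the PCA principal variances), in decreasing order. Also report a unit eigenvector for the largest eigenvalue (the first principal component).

Step 1 — characteristic polynomial p(λ) = det(λI - Sigma) = λ³ - tr·λ² + c_1·λ - det, where tr = trace, c_1 = sum of the principal 2×2 minors, det = det(Sigma):
  tr = 8 + 5 + 6 = 19,
  c_1 = (8·5 - (0)²) + (8·6 - (2)²) + (5·6 - (0)²) = 40 + 44 + 30 = 114,
  det = 8·(5·6 - (0)²) - (0)·((0)·6 - (0)·(2)) + (2)·((0)·(0) - 5·(2)) = 8·(30) - (0)·(0) + (2)·(-10) = 220.
  So p(λ) = λ³ - 19λ² + 114λ - 220.
Step 2 — look for an integer root (rational root theorem: any rational root is an integer divisor of 220). Testing λ = 5:
  p(5) = 125 - 475 + 570 - 220 = 0  ✓
  Dividing out (λ - 5): p(λ) = (λ - 5)(λ² - 14λ + 44).
Step 3 — remaining eigenvalues from the quadratic λ² - 14λ + 44 = 0:
  Δ = 14² - 4·44 = 196 - 176 = 20,  λ = (14 ± √20)/2 = (14 ± 4.4721)/2 ≈ 9.2361 or 4.7639.
  Sorted: λ_1 = 9.2361,  λ_2 = 5,  λ_3 = 4.7639  (check: sum = 19 = tr ✓).

Step 4 — unit eigenvector for λ_1 ≈ 9.2361: v spans the null space of (Sigma - λ_1 I), whose rows are
  r_1 = (-1.2361, 0, 2),  r_2 = (0, -4.2361, 0),  r_3 = (2, 0, -3.2361).
  v is orthogonal to every row, so take v ∝ r_1 × r_2 = ((0)·(0) - (2)·(-4.2361), (2)·(0) - (-1.2361)·(0), (-1.2361)·(-4.2361) - (0)·(0)) ≈ (8.4721, 0, 5.2361).
  Let u = (8.4721, 0, 5.2361).
  ||u|| = √((8.4721)² + (0)² + (5.2361)²) = √(99.1935) ≈ 9.9596,  v_1 = u/||u|| ≈ (0.8507, 0, 0.5257) (||v_1|| = 1).

λ_1 = 9.2361,  λ_2 = 5,  λ_3 = 4.7639;  v_1 ≈ (0.8507, 0, 0.5257)


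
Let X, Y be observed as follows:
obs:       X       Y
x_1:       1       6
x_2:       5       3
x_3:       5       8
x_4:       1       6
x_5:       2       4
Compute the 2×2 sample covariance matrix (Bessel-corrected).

Step 1 — column means:
  mean(X) = (1 + 5 + 5 + 1 + 2) / 5 = 14/5 = 2.8
  mean(Y) = (6 + 3 + 8 + 6 + 4) / 5 = 27/5 = 5.4

Step 2 — sample covariance S[i,j] = (1/(n-1)) · Σ_k (x_{k,i} - mean_i) · (x_{k,j} - mean_j), with n-1 = 4.
  S[X,X] = ((-1.8)·(-1.8) + (2.2)·(2.2) + (2.2)·(2.2) + (-1.8)·(-1.8) + (-0.8)·(-0.8)) / 4 = 16.8/4 = 4.2
  S[X,Y] = ((-1.8)·(0.6) + (2.2)·(-2.4) + (2.2)·(2.6) + (-1.8)·(0.6) + (-0.8)·(-1.4)) / 4 = -0.6/4 = -0.15
  S[Y,Y] = ((0.6)·(0.6) + (-2.4)·(-2.4) + (2.6)·(2.6) + (0.6)·(0.6) + (-1.4)·(-1.4)) / 4 = 15.2/4 = 3.8

S is symmetric (S[j,i] = S[i,j]). Assembling:

S = [[4.2, -0.15],
 [-0.15, 3.8]]


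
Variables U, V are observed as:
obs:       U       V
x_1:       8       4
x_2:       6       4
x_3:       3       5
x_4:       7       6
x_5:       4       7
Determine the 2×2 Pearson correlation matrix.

Step 1 — column means:
  mean(U) = (8 + 6 + 3 + 7 + 4) / 5 = 28/5 = 5.6
  mean(V) = (4 + 4 + 5 + 6 + 7) / 5 = 26/5 = 5.2

Step 2 — sample variances and covariances s[i,j] = (1/(n-1)) · Σ_k (x_{k,i} - mean_i) · (x_{k,j} - mean_j), with n-1 = 4:
  s[U,U] = ((2.4)·(2.4) + (0.4)·(0.4) + (-2.6)·(-2.6) + (1.4)·(1.4) + (-1.6)·(-1.6)) / 4 = 17.2/4 = 4.3
  s[U,V] = ((2.4)·(-1.2) + (0.4)·(-1.2) + (-2.6)·(-0.2) + (1.4)·(0.8) + (-1.6)·(1.8)) / 4 = -4.6/4 = -1.15
  s[V,V] = ((-1.2)·(-1.2) + (-1.2)·(-1.2) + (-0.2)·(-0.2) + (0.8)·(0.8) + (1.8)·(1.8)) / 4 = 6.8/4 = 1.7
  Sample standard deviations s_i = √(s[i,i]):
  s(U) = √(4.3) = 2.0736
  s(V) = √(1.7) = 1.3038

Step 3 — r_{ij} = s_{ij} / (s_i · s_j):
  r[U,U] = 1 (diagonal).
  r[U,V] = -1.15 / (2.0736 · 1.3038) = -1.15 / 2.7037 = -0.4253
  r[V,V] = 1 (diagonal).

R is symmetric with unit diagonal. Assembling:

R = [[1, -0.4253],
 [-0.4253, 1]]


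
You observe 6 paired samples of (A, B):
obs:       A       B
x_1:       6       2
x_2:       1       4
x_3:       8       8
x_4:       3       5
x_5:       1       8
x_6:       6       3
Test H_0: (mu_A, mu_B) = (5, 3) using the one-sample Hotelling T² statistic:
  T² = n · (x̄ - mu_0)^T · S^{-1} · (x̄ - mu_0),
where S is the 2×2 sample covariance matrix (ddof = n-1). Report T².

Step 1 — sample mean vector:
  mean(A) = (6 + 1 + 8 + 3 + 1 + 6) / 6 = 25/6 = 4.1667
  mean(B) = (2 + 4 + 8 + 5 + 8 + 3) / 6 = 30/6 = 5
  x̄ = (4.1667, 5),  deviation x̄ - mu_0 = (4.1667, 5) - (5, 3) = (-0.8333, 2).

Step 2 — sample covariance matrix, S[i,j] = (1/(n-1)) · Σ_k (x_{k,i} - mean_i) · (x_{k,j} - mean_j), divisor n-1 = 5:
  S[A,A] = ((1.8333)·(1.8333) + (-3.1667)·(-3.1667) + (3.8333)·(3.8333) + (-1.1667)·(-1.1667) + (-3.1667)·(-3.1667) + (1.8333)·(1.8333)) / 5 = 42.8333/5 = 8.5667
  S[A,B] = ((1.8333)·(-3) + (-3.1667)·(-1) + (3.8333)·(3) + (-1.1667)·(0) + (-3.1667)·(3) + (1.8333)·(-2)) / 5 = -4/5 = -0.8
  S[B,B] = ((-3)·(-3) + (-1)·(-1) + (3)·(3) + (0)·(0) + (3)·(3) + (-2)·(-2)) / 5 = 32/5 = 6.4
  S = [[8.5667, -0.8],
 [-0.8, 6.4]].

Step 3 — invert S. det(S) = 8.5667·6.4 - (-0.8)² = 54.1867.
  S^{-1} = (1/det) · [[d, -b], [-b, a]] = [[0.1181, 0.0148],
 [0.0148, 0.1581]].

Step 4 — quadratic form (x̄ - mu_0)^T · S^{-1} · (x̄ - mu_0):
  S^{-1} · (x̄ - mu_0) = (-0.0689, 0.3039),
  (x̄ - mu_0)^T · [...] = (-0.8333)·(-0.0689) + (2)·(0.3039) = 0.6652.

Step 5 — scale by n: T² = 6 · 0.6652 = 3.9911.

T² ≈ 3.9911


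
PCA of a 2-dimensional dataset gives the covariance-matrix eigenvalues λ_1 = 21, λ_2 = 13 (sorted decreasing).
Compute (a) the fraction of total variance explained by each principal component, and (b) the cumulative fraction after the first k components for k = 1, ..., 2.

Step 1 — total variance = trace(Sigma) = Σ λ_i = 21 + 13 = 34.

Step 2 — fraction explained by component i = λ_i / Σ λ:
  PC1: 21/34 = 0.6176
  PC2: 13/34 = 0.3824

Step 3 — cumulative fraction after k components = (λ_1 + ... + λ_k) / Σ λ:
  k = 1: 21/34 = 0.6176
  k = 2: (21 + 13)/34 = 34/34 = 1

Summary (fraction, with percent):

explained: PC1 0.6176 (61.76%), PC2 0.3824 (38.24%);  cumulative: 0.6176, 1


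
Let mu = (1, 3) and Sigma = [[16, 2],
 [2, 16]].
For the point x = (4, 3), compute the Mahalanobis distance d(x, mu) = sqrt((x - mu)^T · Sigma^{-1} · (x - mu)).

Step 1 — centre the observation: (x - mu) = (3, 0).

Step 2 — invert Sigma. det(Sigma) = 16·16 - (2)² = 252.
  Sigma^{-1} = (1/det) · [[d, -b], [-b, a]] = [[0.0635, -0.0079],
 [-0.0079, 0.0635]].

Step 3 — form the quadratic (x - mu)^T · Sigma^{-1} · (x - mu):
  Sigma^{-1} · (x - mu) = (0.1905, -0.0238).
  (x - mu)^T · [Sigma^{-1} · (x - mu)] = (3)·(0.1905) + (0)·(-0.0238) = 0.5714.

Step 4 — take square root: d = √(0.5714) ≈ 0.7559.

d(x, mu) = √(0.5714) ≈ 0.7559


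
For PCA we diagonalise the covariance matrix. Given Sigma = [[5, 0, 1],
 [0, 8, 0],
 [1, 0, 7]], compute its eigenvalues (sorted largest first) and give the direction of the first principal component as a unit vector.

Step 1 — characteristic polynomial p(λ) = det(λI - Sigma) = λ³ - tr·λ² + c_1·λ - det, where tr = trace, c_1 = sum of the principal 2×2 minors, det = det(Sigma):
  tr = 5 + 8 + 7 = 20,
  c_1 = (5·8 - (0)²) + (5·7 - (1)²) + (8·7 - (0)²) = 40 + 34 + 56 = 130,
  det = 5·(8·7 - (0)²) - (0)·((0)·7 - (0)·(1)) + (1)·((0)·(0) - 8·(1)) = 5·(56) - (0)·(0) + (1)·(-8) = 272.
  So p(λ) = λ³ - 20λ² + 130λ - 272.
Step 2 — look for an integer root (rational root theorem: any rational root is an integer divisor of 272). Testing λ = 8:
  p(8) = 512 - 1280 + 1040 - 272 = 0  ✓
  Dividing out (λ - 8): p(λ) = (λ - 8)(λ² - 12λ + 34).
Step 3 — remaining eigenvalues from the quadratic λ² - 12λ + 34 = 0:
  Δ = 12² - 4·34 = 144 - 136 = 8,  λ = (12 ± √8)/2 = (12 ± 2.8284)/2 ≈ 7.4142 or 4.5858.
  Sorted: λ_1 = 8,  λ_2 = 7.4142,  λ_3 = 4.5858  (check: sum = 20 = tr ✓).

Step 4 — unit eigenvector for λ_1 = 8: v spans the null space of (Sigma - λ_1 I), whose rows are
  r_1 = (-3, 0, 1),  r_2 = (0, 0, 0),  r_3 = (1, 0, -1).
  v is orthogonal to every row, so take v ∝ r_1 × r_3 = ((0)·(-1) - (1)·(0), (1)·(1) - (-3)·(-1), (-3)·(0) - (0)·(1)) = (0, -2, 0).
  Rescale (divide by 2; multiply by -1 so the first nonzero entry is positive): u = (0, 1, 0).
  ||u|| = √((0)² + (1)² + (0)²) = √(1) = 1,  v_1 = u/||u|| ≈ (0, 1, 0) (||v_1|| = 1).

λ_1 = 8,  λ_2 = 7.4142,  λ_3 = 4.5858;  v_1 ≈ (0, 1, 0)


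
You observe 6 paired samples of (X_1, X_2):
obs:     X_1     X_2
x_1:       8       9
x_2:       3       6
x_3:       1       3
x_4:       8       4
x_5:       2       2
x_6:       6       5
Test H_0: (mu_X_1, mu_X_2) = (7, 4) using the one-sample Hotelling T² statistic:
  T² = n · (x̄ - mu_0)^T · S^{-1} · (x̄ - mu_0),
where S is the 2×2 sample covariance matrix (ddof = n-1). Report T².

Step 1 — sample mean vector:
  mean(X_1) = (8 + 3 + 1 + 8 + 2 + 6) / 6 = 28/6 = 4.6667
  mean(X_2) = (9 + 6 + 3 + 4 + 2 + 5) / 6 = 29/6 = 4.8333
  x̄ = (4.6667, 4.8333),  deviation x̄ - mu_0 = (4.6667, 4.8333) - (7, 4) = (-2.3333, 0.8333).

Step 2 — sample covariance matrix, S[i,j] = (1/(n-1)) · Σ_k (x_{k,i} - mean_i) · (x_{k,j} - mean_j), divisor n-1 = 5:
  S[X_1,X_1] = ((3.3333)·(3.3333) + (-1.6667)·(-1.6667) + (-3.6667)·(-3.6667) + (3.3333)·(3.3333) + (-2.6667)·(-2.6667) + (1.3333)·(1.3333)) / 5 = 47.3333/5 = 9.4667
  S[X_1,X_2] = ((3.3333)·(4.1667) + (-1.6667)·(1.1667) + (-3.6667)·(-1.8333) + (3.3333)·(-0.8333) + (-2.6667)·(-2.8333) + (1.3333)·(0.1667)) / 5 = 23.6667/5 = 4.7333
  S[X_2,X_2] = ((4.1667)·(4.1667) + (1.1667)·(1.1667) + (-1.8333)·(-1.8333) + (-0.8333)·(-0.8333) + (-2.8333)·(-2.8333) + (0.1667)·(0.1667)) / 5 = 30.8333/5 = 6.1667
  S = [[9.4667, 4.7333],
 [4.7333, 6.1667]].

Step 3 — invert S. det(S) = 9.4667·6.1667 - (4.7333)² = 35.9733.
  S^{-1} = (1/det) · [[d, -b], [-b, a]] = [[0.1714, -0.1316],
 [-0.1316, 0.2632]].

Step 4 — quadratic form (x̄ - mu_0)^T · S^{-1} · (x̄ - mu_0):
  S^{-1} · (x̄ - mu_0) = (-0.5096, 0.5263),
  (x̄ - mu_0)^T · [...] = (-2.3333)·(-0.5096) + (0.8333)·(0.5263) = 1.6277.

Step 5 — scale by n: T² = 6 · 1.6277 = 9.7665.

T² ≈ 9.7665


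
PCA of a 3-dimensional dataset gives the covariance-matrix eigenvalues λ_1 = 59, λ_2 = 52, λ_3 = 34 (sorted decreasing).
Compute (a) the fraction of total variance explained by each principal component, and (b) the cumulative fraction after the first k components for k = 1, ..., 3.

Step 1 — total variance = trace(Sigma) = Σ λ_i = 59 + 52 + 34 = 145.

Step 2 — fraction explained by component i = λ_i / Σ λ:
  PC1: 59/145 = 0.4069
  PC2: 52/145 = 0.3586
  PC3: 34/145 = 0.2345

Step 3 — cumulative fraction after k components = (λ_1 + ... + λ_k) / Σ λ:
  k = 1: 59/145 = 0.4069
  k = 2: (59 + 52)/145 = 111/145 = 0.7655
  k = 3: (59 + 52 + 34)/145 = 145/145 = 1

Summary (fraction, with percent):

explained: PC1 0.4069 (40.69%), PC2 0.3586 (35.86%), PC3 0.2345 (23.45%);  cumulative: 0.4069, 0.7655, 1


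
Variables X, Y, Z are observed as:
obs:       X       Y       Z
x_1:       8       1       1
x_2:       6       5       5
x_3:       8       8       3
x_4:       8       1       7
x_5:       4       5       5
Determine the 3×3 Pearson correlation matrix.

Step 1 — column means:
  mean(X) = (8 + 6 + 8 + 8 + 4) / 5 = 34/5 = 6.8
  mean(Y) = (1 + 5 + 8 + 1 + 5) / 5 = 20/5 = 4
  mean(Z) = (1 + 5 + 3 + 7 + 5) / 5 = 21/5 = 4.2

Step 2 — sample variances and covariances s[i,j] = (1/(n-1)) · Σ_k (x_{k,i} - mean_i) · (x_{k,j} - mean_j), with n-1 = 4:
  s[X,X] = ((1.2)·(1.2) + (-0.8)·(-0.8) + (1.2)·(1.2) + (1.2)·(1.2) + (-2.8)·(-2.8)) / 4 = 12.8/4 = 3.2
  s[X,Y] = ((1.2)·(-3) + (-0.8)·(1) + (1.2)·(4) + (1.2)·(-3) + (-2.8)·(1)) / 4 = -6/4 = -1.5
  s[X,Z] = ((1.2)·(-3.2) + (-0.8)·(0.8) + (1.2)·(-1.2) + (1.2)·(2.8) + (-2.8)·(0.8)) / 4 = -4.8/4 = -1.2
  s[Y,Y] = ((-3)·(-3) + (1)·(1) + (4)·(4) + (-3)·(-3) + (1)·(1)) / 4 = 36/4 = 9
  s[Y,Z] = ((-3)·(-3.2) + (1)·(0.8) + (4)·(-1.2) + (-3)·(2.8) + (1)·(0.8)) / 4 = -2/4 = -0.5
  s[Z,Z] = ((-3.2)·(-3.2) + (0.8)·(0.8) + (-1.2)·(-1.2) + (2.8)·(2.8) + (0.8)·(0.8)) / 4 = 20.8/4 = 5.2
  Sample standard deviations s_i = √(s[i,i]):
  s(X) = √(3.2) = 1.7889
  s(Y) = √(9) = 3
  s(Z) = √(5.2) = 2.2804

Step 3 — r_{ij} = s_{ij} / (s_i · s_j):
  r[X,X] = 1 (diagonal).
  r[X,Y] = -1.5 / (1.7889 · 3) = -1.5 / 5.3666 = -0.2795
  r[X,Z] = -1.2 / (1.7889 · 2.2804) = -1.2 / 4.0792 = -0.2942
  r[Y,Y] = 1 (diagonal).
  r[Y,Z] = -0.5 / (3 · 2.2804) = -0.5 / 6.8411 = -0.0731
  r[Z,Z] = 1 (diagonal).

R is symmetric with unit diagonal. Assembling:

R = [[1, -0.2795, -0.2942],
 [-0.2795, 1, -0.0731],
 [-0.2942, -0.0731, 1]]


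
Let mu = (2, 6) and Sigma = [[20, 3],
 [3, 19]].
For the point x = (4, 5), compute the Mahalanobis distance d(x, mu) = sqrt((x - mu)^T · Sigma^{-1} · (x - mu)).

Step 1 — centre the observation: (x - mu) = (2, -1).

Step 2 — invert Sigma. det(Sigma) = 20·19 - (3)² = 371.
  Sigma^{-1} = (1/det) · [[d, -b], [-b, a]] = [[0.0512, -0.0081],
 [-0.0081, 0.0539]].

Step 3 — form the quadratic (x - mu)^T · Sigma^{-1} · (x - mu):
  Sigma^{-1} · (x - mu) = (0.1105, -0.0701).
  (x - mu)^T · [Sigma^{-1} · (x - mu)] = (2)·(0.1105) + (-1)·(-0.0701) = 0.2911.

Step 4 — take square root: d = √(0.2911) ≈ 0.5395.

d(x, mu) = √(0.2911) ≈ 0.5395


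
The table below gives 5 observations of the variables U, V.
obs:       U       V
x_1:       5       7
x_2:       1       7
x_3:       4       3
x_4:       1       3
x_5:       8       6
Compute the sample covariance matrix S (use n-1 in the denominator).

Step 1 — column means:
  mean(U) = (5 + 1 + 4 + 1 + 8) / 5 = 19/5 = 3.8
  mean(V) = (7 + 7 + 3 + 3 + 6) / 5 = 26/5 = 5.2

Step 2 — sample covariance S[i,j] = (1/(n-1)) · Σ_k (x_{k,i} - mean_i) · (x_{k,j} - mean_j), with n-1 = 4.
  S[U,U] = ((1.2)·(1.2) + (-2.8)·(-2.8) + (0.2)·(0.2) + (-2.8)·(-2.8) + (4.2)·(4.2)) / 4 = 34.8/4 = 8.7
  S[U,V] = ((1.2)·(1.8) + (-2.8)·(1.8) + (0.2)·(-2.2) + (-2.8)·(-2.2) + (4.2)·(0.8)) / 4 = 6.2/4 = 1.55
  S[V,V] = ((1.8)·(1.8) + (1.8)·(1.8) + (-2.2)·(-2.2) + (-2.2)·(-2.2) + (0.8)·(0.8)) / 4 = 16.8/4 = 4.2

S is symmetric (S[j,i] = S[i,j]). Assembling:

S = [[8.7, 1.55],
 [1.55, 4.2]]


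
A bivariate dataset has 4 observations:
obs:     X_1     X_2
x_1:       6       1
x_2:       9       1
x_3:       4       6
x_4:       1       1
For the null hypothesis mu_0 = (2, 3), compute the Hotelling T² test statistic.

Step 1 — sample mean vector:
  mean(X_1) = (6 + 9 + 4 + 1) / 4 = 20/4 = 5
  mean(X_2) = (1 + 1 + 6 + 1) / 4 = 9/4 = 2.25
  x̄ = (5, 2.25),  deviation x̄ - mu_0 = (5, 2.25) - (2, 3) = (3, -0.75).

Step 2 — sample covariance matrix, S[i,j] = (1/(n-1)) · Σ_k (x_{k,i} - mean_i) · (x_{k,j} - mean_j), divisor n-1 = 3:
  S[X_1,X_1] = ((1)·(1) + (4)·(4) + (-1)·(-1) + (-4)·(-4)) / 3 = 34/3 = 11.3333
  S[X_1,X_2] = ((1)·(-1.25) + (4)·(-1.25) + (-1)·(3.75) + (-4)·(-1.25)) / 3 = -5/3 = -1.6667
  S[X_2,X_2] = ((-1.25)·(-1.25) + (-1.25)·(-1.25) + (3.75)·(3.75) + (-1.25)·(-1.25)) / 3 = 18.75/3 = 6.25
  S = [[11.3333, -1.6667],
 [-1.6667, 6.25]].

Step 3 — invert S. det(S) = 11.3333·6.25 - (-1.6667)² = 68.0556.
  S^{-1} = (1/det) · [[d, -b], [-b, a]] = [[0.0918, 0.0245],
 [0.0245, 0.1665]].

Step 4 — quadratic form (x̄ - mu_0)^T · S^{-1} · (x̄ - mu_0):
  S^{-1} · (x̄ - mu_0) = (0.2571, -0.0514),
  (x̄ - mu_0)^T · [...] = (3)·(0.2571) + (-0.75)·(-0.0514) = 0.81.

Step 5 — scale by n: T² = 4 · 0.81 = 3.24.

T² ≈ 3.24


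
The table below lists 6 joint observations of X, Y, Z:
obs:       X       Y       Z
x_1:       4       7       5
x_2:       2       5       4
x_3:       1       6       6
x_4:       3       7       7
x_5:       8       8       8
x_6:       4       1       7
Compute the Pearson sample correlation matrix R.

Step 1 — column means:
  mean(X) = (4 + 2 + 1 + 3 + 8 + 4) / 6 = 22/6 = 3.6667
  mean(Y) = (7 + 5 + 6 + 7 + 8 + 1) / 6 = 34/6 = 5.6667
  mean(Z) = (5 + 4 + 6 + 7 + 8 + 7) / 6 = 37/6 = 6.1667

Step 2 — sample variances and covariances s[i,j] = (1/(n-1)) · Σ_k (x_{k,i} - mean_i) · (x_{k,j} - mean_j), with n-1 = 5:
  s[X,X] = ((0.3333)·(0.3333) + (-1.6667)·(-1.6667) + (-2.6667)·(-2.6667) + (-0.6667)·(-0.6667) + (4.3333)·(4.3333) + (0.3333)·(0.3333)) / 5 = 29.3333/5 = 5.8667
  s[X,Y] = ((0.3333)·(1.3333) + (-1.6667)·(-0.6667) + (-2.6667)·(0.3333) + (-0.6667)·(1.3333) + (4.3333)·(2.3333) + (0.3333)·(-4.6667)) / 5 = 8.3333/5 = 1.6667
  s[X,Z] = ((0.3333)·(-1.1667) + (-1.6667)·(-2.1667) + (-2.6667)·(-0.1667) + (-0.6667)·(0.8333) + (4.3333)·(1.8333) + (0.3333)·(0.8333)) / 5 = 11.3333/5 = 2.2667
  s[Y,Y] = ((1.3333)·(1.3333) + (-0.6667)·(-0.6667) + (0.3333)·(0.3333) + (1.3333)·(1.3333) + (2.3333)·(2.3333) + (-4.6667)·(-4.6667)) / 5 = 31.3333/5 = 6.2667
  s[Y,Z] = ((1.3333)·(-1.1667) + (-0.6667)·(-2.1667) + (0.3333)·(-0.1667) + (1.3333)·(0.8333) + (2.3333)·(1.8333) + (-4.6667)·(0.8333)) / 5 = 1.3333/5 = 0.2667
  s[Z,Z] = ((-1.1667)·(-1.1667) + (-2.1667)·(-2.1667) + (-0.1667)·(-0.1667) + (0.8333)·(0.8333) + (1.8333)·(1.8333) + (0.8333)·(0.8333)) / 5 = 10.8333/5 = 2.1667
  Sample standard deviations s_i = √(s[i,i]):
  s(X) = √(5.8667) = 2.4221
  s(Y) = √(6.2667) = 2.5033
  s(Z) = √(2.1667) = 1.472

Step 3 — r_{ij} = s_{ij} / (s_i · s_j):
  r[X,X] = 1 (diagonal).
  r[X,Y] = 1.6667 / (2.4221 · 2.5033) = 1.6667 / 6.0634 = 0.2749
  r[X,Z] = 2.2667 / (2.4221 · 1.472) = 2.2667 / 3.5653 = 0.6358
  r[Y,Y] = 1 (diagonal).
  r[Y,Z] = 0.2667 / (2.5033 · 1.472) = 0.2667 / 3.6848 = 0.0724
  r[Z,Z] = 1 (diagonal).

R is symmetric with unit diagonal. Assembling:

R = [[1, 0.2749, 0.6358],
 [0.2749, 1, 0.0724],
 [0.6358, 0.0724, 1]]


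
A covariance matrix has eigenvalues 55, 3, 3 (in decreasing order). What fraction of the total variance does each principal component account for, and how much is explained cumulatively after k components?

Step 1 — total variance = trace(Sigma) = Σ λ_i = 55 + 3 + 3 = 61.

Step 2 — fraction explained by component i = λ_i / Σ λ:
  PC1: 55/61 = 0.9016
  PC2: 3/61 = 0.0492
  PC3: 3/61 = 0.0492

Step 3 — cumulative fraction after k components = (λ_1 + ... + λ_k) / Σ λ:
  k = 1: 55/61 = 0.9016
  k = 2: (55 + 3)/61 = 58/61 = 0.9508
  k = 3: (55 + 3 + 3)/61 = 61/61 = 1

Summary (fraction, with percent):

explained: PC1 0.9016 (90.16%), PC2 0.0492 (4.92%), PC3 0.0492 (4.92%);  cumulative: 0.9016, 0.9508, 1


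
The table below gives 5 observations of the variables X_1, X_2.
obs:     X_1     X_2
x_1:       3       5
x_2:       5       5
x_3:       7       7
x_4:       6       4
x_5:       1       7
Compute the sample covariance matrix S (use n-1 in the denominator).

Step 1 — column means:
  mean(X_1) = (3 + 5 + 7 + 6 + 1) / 5 = 22/5 = 4.4
  mean(X_2) = (5 + 5 + 7 + 4 + 7) / 5 = 28/5 = 5.6

Step 2 — sample covariance S[i,j] = (1/(n-1)) · Σ_k (x_{k,i} - mean_i) · (x_{k,j} - mean_j), with n-1 = 4.
  S[X_1,X_1] = ((-1.4)·(-1.4) + (0.6)·(0.6) + (2.6)·(2.6) + (1.6)·(1.6) + (-3.4)·(-3.4)) / 4 = 23.2/4 = 5.8
  S[X_1,X_2] = ((-1.4)·(-0.6) + (0.6)·(-0.6) + (2.6)·(1.4) + (1.6)·(-1.6) + (-3.4)·(1.4)) / 4 = -3.2/4 = -0.8
  S[X_2,X_2] = ((-0.6)·(-0.6) + (-0.6)·(-0.6) + (1.4)·(1.4) + (-1.6)·(-1.6) + (1.4)·(1.4)) / 4 = 7.2/4 = 1.8

S is symmetric (S[j,i] = S[i,j]). Assembling:

S = [[5.8, -0.8],
 [-0.8, 1.8]]


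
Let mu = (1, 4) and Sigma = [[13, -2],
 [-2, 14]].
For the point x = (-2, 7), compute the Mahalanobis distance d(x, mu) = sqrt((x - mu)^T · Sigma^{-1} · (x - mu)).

Step 1 — centre the observation: (x - mu) = (-3, 3).

Step 2 — invert Sigma. det(Sigma) = 13·14 - (-2)² = 178.
  Sigma^{-1} = (1/det) · [[d, -b], [-b, a]] = [[0.0787, 0.0112],
 [0.0112, 0.073]].

Step 3 — form the quadratic (x - mu)^T · Sigma^{-1} · (x - mu):
  Sigma^{-1} · (x - mu) = (-0.2022, 0.1854).
  (x - mu)^T · [Sigma^{-1} · (x - mu)] = (-3)·(-0.2022) + (3)·(0.1854) = 1.1629.

Step 4 — take square root: d = √(1.1629) ≈ 1.0784.

d(x, mu) = √(1.1629) ≈ 1.0784


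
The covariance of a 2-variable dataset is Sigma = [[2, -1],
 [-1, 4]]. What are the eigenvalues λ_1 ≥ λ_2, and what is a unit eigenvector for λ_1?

Step 1 — characteristic polynomial of 2×2 Sigma:
  det(Sigma - λI) = λ² - trace · λ + det = 0.
  trace = 2 + 4 = 6, det = 2·4 - (-1)² = 7.
Step 2 — discriminant:
  Δ = trace² - 4·det = 36 - 28 = 8.
Step 3 — eigenvalues:
  λ = (trace ± √Δ)/2 = (6 ± 2.8284)/2,
  λ_1 = 4.4142,  λ_2 = 1.5858.

Step 4 — unit eigenvector for λ_1: solve (Sigma - λ_1 I)v = 0. First row:
  (2 - 4.4142)·v_x + (-1)·v_y = 0, i.e. (-2.4142)·v_x + (-1)·v_y = 0,
  so v ∝ (b, λ_1 - a) = (-1, 2.4142); multiply by -1 so the first entry is positive: u = (1, -2.4142).
  ||u|| = √((1)² + (-2.4142)²) = √(6.8284) ≈ 2.6131,
  v_1 = u/||u|| ≈ (0.3827, -0.9239) (||v_1|| = 1).

λ_1 = 4.4142,  λ_2 = 1.5858;  v_1 ≈ (0.3827, -0.9239)


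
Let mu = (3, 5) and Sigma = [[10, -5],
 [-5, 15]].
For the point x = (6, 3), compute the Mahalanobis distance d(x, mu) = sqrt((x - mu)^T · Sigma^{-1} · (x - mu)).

Step 1 — centre the observation: (x - mu) = (3, -2).

Step 2 — invert Sigma. det(Sigma) = 10·15 - (-5)² = 125.
  Sigma^{-1} = (1/det) · [[d, -b], [-b, a]] = [[0.12, 0.04],
 [0.04, 0.08]].

Step 3 — form the quadratic (x - mu)^T · Sigma^{-1} · (x - mu):
  Sigma^{-1} · (x - mu) = (0.28, -0.04).
  (x - mu)^T · [Sigma^{-1} · (x - mu)] = (3)·(0.28) + (-2)·(-0.04) = 0.92.

Step 4 — take square root: d = √(0.92) ≈ 0.9592.

d(x, mu) = √(0.92) ≈ 0.9592


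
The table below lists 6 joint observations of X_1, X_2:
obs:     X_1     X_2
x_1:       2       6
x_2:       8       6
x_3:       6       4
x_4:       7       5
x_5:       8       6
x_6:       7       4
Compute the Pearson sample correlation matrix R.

Step 1 — column means:
  mean(X_1) = (2 + 8 + 6 + 7 + 8 + 7) / 6 = 38/6 = 6.3333
  mean(X_2) = (6 + 6 + 4 + 5 + 6 + 4) / 6 = 31/6 = 5.1667

Step 2 — sample variances and covariances s[i,j] = (1/(n-1)) · Σ_k (x_{k,i} - mean_i) · (x_{k,j} - mean_j), with n-1 = 5:
  s[X_1,X_1] = ((-4.3333)·(-4.3333) + (1.6667)·(1.6667) + (-0.3333)·(-0.3333) + (0.6667)·(0.6667) + (1.6667)·(1.6667) + (0.6667)·(0.6667)) / 5 = 25.3333/5 = 5.0667
  s[X_1,X_2] = ((-4.3333)·(0.8333) + (1.6667)·(0.8333) + (-0.3333)·(-1.1667) + (0.6667)·(-0.1667) + (1.6667)·(0.8333) + (0.6667)·(-1.1667)) / 5 = -1.3333/5 = -0.2667
  s[X_2,X_2] = ((0.8333)·(0.8333) + (0.8333)·(0.8333) + (-1.1667)·(-1.1667) + (-0.1667)·(-0.1667) + (0.8333)·(0.8333) + (-1.1667)·(-1.1667)) / 5 = 4.8333/5 = 0.9667
  Sample standard deviations s_i = √(s[i,i]):
  s(X_1) = √(5.0667) = 2.2509
  s(X_2) = √(0.9667) = 0.9832

Step 3 — r_{ij} = s_{ij} / (s_i · s_j):
  r[X_1,X_1] = 1 (diagonal).
  r[X_1,X_2] = -0.2667 / (2.2509 · 0.9832) = -0.2667 / 2.2131 = -0.1205
  r[X_2,X_2] = 1 (diagonal).

R is symmetric with unit diagonal. Assembling:

R = [[1, -0.1205],
 [-0.1205, 1]]


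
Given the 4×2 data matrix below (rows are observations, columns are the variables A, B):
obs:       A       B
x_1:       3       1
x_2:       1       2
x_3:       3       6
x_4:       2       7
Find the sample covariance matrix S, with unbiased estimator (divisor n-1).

Step 1 — column means:
  mean(A) = (3 + 1 + 3 + 2) / 4 = 9/4 = 2.25
  mean(B) = (1 + 2 + 6 + 7) / 4 = 16/4 = 4

Step 2 — sample covariance S[i,j] = (1/(n-1)) · Σ_k (x_{k,i} - mean_i) · (x_{k,j} - mean_j), with n-1 = 3.
  S[A,A] = ((0.75)·(0.75) + (-1.25)·(-1.25) + (0.75)·(0.75) + (-0.25)·(-0.25)) / 3 = 2.75/3 = 0.9167
  S[A,B] = ((0.75)·(-3) + (-1.25)·(-2) + (0.75)·(2) + (-0.25)·(3)) / 3 = 1/3 = 0.3333
  S[B,B] = ((-3)·(-3) + (-2)·(-2) + (2)·(2) + (3)·(3)) / 3 = 26/3 = 8.6667

S is symmetric (S[j,i] = S[i,j]). Assembling:

S = [[0.9167, 0.3333],
 [0.3333, 8.6667]]


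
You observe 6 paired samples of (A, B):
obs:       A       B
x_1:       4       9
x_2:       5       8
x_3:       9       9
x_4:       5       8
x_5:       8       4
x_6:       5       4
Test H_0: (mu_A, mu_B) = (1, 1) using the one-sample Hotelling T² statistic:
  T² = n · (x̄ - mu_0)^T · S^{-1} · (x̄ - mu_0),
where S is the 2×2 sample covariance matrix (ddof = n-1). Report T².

Step 1 — sample mean vector:
  mean(A) = (4 + 5 + 9 + 5 + 8 + 5) / 6 = 36/6 = 6
  mean(B) = (9 + 8 + 9 + 8 + 4 + 4) / 6 = 42/6 = 7
  x̄ = (6, 7),  deviation x̄ - mu_0 = (6, 7) - (1, 1) = (5, 6).

Step 2 — sample covariance matrix, S[i,j] = (1/(n-1)) · Σ_k (x_{k,i} - mean_i) · (x_{k,j} - mean_j), divisor n-1 = 5:
  S[A,A] = ((-2)·(-2) + (-1)·(-1) + (3)·(3) + (-1)·(-1) + (2)·(2) + (-1)·(-1)) / 5 = 20/5 = 4
  S[A,B] = ((-2)·(2) + (-1)·(1) + (3)·(2) + (-1)·(1) + (2)·(-3) + (-1)·(-3)) / 5 = -3/5 = -0.6
  S[B,B] = ((2)·(2) + (1)·(1) + (2)·(2) + (1)·(1) + (-3)·(-3) + (-3)·(-3)) / 5 = 28/5 = 5.6
  S = [[4, -0.6],
 [-0.6, 5.6]].

Step 3 — invert S. det(S) = 4·5.6 - (-0.6)² = 22.04.
  S^{-1} = (1/det) · [[d, -b], [-b, a]] = [[0.2541, 0.0272],
 [0.0272, 0.1815]].

Step 4 — quadratic form (x̄ - mu_0)^T · S^{-1} · (x̄ - mu_0):
  S^{-1} · (x̄ - mu_0) = (1.4338, 1.225),
  (x̄ - mu_0)^T · [...] = (5)·(1.4338) + (6)·(1.225) = 14.5191.

Step 5 — scale by n: T² = 6 · 14.5191 = 87.1143.

T² ≈ 87.1143


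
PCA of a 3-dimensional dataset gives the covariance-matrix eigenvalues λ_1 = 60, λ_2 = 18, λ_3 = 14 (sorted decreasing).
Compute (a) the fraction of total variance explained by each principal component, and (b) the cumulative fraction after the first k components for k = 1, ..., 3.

Step 1 — total variance = trace(Sigma) = Σ λ_i = 60 + 18 + 14 = 92.

Step 2 — fraction explained by component i = λ_i / Σ λ:
  PC1: 60/92 = 0.6522
  PC2: 18/92 = 0.1957
  PC3: 14/92 = 0.1522

Step 3 — cumulative fraction after k components = (λ_1 + ... + λ_k) / Σ λ:
  k = 1: 60/92 = 0.6522
  k = 2: (60 + 18)/92 = 78/92 = 0.8478
  k = 3: (60 + 18 + 14)/92 = 92/92 = 1

Summary (fraction, with percent):

explained: PC1 0.6522 (65.22%), PC2 0.1957 (19.57%), PC3 0.1522 (15.22%);  cumulative: 0.6522, 0.8478, 1


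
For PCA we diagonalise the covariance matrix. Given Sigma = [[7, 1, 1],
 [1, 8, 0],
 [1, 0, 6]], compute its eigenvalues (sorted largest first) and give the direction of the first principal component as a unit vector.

Step 1 — characteristic polynomial p(λ) = det(λI - Sigma) = λ³ - tr·λ² + c_1·λ - det, where tr = trace, c_1 = sum of the principal 2×2 minors, det = det(Sigma):
  tr = 7 + 8 + 6 = 21,
  c_1 = (7·8 - (1)²) + (7·6 - (1)²) + (8·6 - (0)²) = 55 + 41 + 48 = 144,
  det = 7·(8·6 - (0)²) - (1)·((1)·6 - (0)·(1)) + (1)·((1)·(0) - 8·(1)) = 7·(48) - (1)·(6) + (1)·(-8) = 322.
  So p(λ) = λ³ - 21λ² + 144λ - 322.
Step 2 — look for an integer root (rational root theorem: any rational root is an integer divisor of 322). Testing λ = 7:
  p(7) = 343 - 1029 + 1008 - 322 = 0  ✓
  Dividing out (λ - 7): p(λ) = (λ - 7)(λ² - 14λ + 46).
Step 3 — remaining eigenvalues from the quadratic λ² - 14λ + 46 = 0:
  Δ = 14² - 4·46 = 196 - 184 = 12,  λ = (14 ± √12)/2 = (14 ± 3.4641)/2 ≈ 8.7321 or 5.2679.
  Sorted: λ_1 = 8.7321,  λ_2 = 7,  λ_3 = 5.2679  (check: sum = 21 = tr ✓).

Step 4 — unit eigenvector for λ_1 ≈ 8.7321: v spans the null space of (Sigma - λ_1 I), whose rows are
  r_1 = (-1.7321, 1, 1),  r_2 = (1, -0.7321, 0),  r_3 = (1, 0, -2.7321).
  v is orthogonal to every row, so take v ∝ r_1 × r_2 = ((1)·(0) - (1)·(-0.7321), (1)·(1) - (-1.7321)·(0), (-1.7321)·(-0.7321) - (1)·(1)) ≈ (0.7321, 1, 0.2679).
  Let u = (0.7321, 1, 0.2679).
  ||u|| = √((0.7321)² + (1)² + (0.2679)²) = √(1.6077) ≈ 1.2679,  v_1 = u/||u|| ≈ (0.5774, 0.7887, 0.2113) (||v_1|| = 1).

λ_1 = 8.7321,  λ_2 = 7,  λ_3 = 5.2679;  v_1 ≈ (0.5774, 0.7887, 0.2113)
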